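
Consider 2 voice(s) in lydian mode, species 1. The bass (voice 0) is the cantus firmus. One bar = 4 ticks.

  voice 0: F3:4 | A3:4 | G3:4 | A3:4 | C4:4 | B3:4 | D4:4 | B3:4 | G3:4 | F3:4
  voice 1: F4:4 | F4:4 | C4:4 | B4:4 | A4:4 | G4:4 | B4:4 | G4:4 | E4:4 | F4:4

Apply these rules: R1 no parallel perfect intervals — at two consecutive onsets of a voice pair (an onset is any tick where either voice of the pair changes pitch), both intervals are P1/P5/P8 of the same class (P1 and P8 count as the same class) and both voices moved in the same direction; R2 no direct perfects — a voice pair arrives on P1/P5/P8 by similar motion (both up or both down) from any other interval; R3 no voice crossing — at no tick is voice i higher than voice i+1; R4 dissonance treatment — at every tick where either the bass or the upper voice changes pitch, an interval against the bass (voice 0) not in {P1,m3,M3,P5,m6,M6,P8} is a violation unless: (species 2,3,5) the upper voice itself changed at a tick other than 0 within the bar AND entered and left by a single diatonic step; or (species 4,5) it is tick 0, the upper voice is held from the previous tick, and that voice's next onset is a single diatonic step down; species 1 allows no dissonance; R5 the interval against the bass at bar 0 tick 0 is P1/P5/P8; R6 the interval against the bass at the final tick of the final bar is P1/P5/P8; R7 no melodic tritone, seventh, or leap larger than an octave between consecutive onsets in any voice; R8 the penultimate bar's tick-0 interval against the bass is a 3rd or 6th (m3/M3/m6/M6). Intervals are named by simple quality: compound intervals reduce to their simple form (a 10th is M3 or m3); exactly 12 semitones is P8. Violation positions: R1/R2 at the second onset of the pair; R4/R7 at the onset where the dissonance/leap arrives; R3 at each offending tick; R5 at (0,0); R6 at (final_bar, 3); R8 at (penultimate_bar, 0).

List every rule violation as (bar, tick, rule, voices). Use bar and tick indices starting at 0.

bar 0: v0=F3 v1=F4 downbeat P8
bar 1: v0=A3 v1=F4 downbeat m6
bar 2: v0=G3 v1=C4 downbeat P4
bar 3: v0=A3 v1=B4 downbeat M2
bar 4: v0=C4 v1=A4 downbeat M6
bar 5: v0=B3 v1=G4 downbeat m6
bar 6: v0=D4 v1=B4 downbeat M6
bar 7: v0=B3 v1=G4 downbeat m6
bar 8: v0=G3 v1=E4 downbeat M6
bar 9: v0=F3 v1=F4 downbeat P8
  -> R4 @ bar 2 tick 0 v(0, 1): G3/C4 P4 untreated
  -> R4 @ bar 3 tick 0 v(0, 1): A3/B4 M2 untreated
  -> R7 @ bar 3 tick 0 v(1,): C4->B4 leap 11st

(2, 0, R4, (0, 1))
(3, 0, R4, (0, 1))
(3, 0, R7, (1,))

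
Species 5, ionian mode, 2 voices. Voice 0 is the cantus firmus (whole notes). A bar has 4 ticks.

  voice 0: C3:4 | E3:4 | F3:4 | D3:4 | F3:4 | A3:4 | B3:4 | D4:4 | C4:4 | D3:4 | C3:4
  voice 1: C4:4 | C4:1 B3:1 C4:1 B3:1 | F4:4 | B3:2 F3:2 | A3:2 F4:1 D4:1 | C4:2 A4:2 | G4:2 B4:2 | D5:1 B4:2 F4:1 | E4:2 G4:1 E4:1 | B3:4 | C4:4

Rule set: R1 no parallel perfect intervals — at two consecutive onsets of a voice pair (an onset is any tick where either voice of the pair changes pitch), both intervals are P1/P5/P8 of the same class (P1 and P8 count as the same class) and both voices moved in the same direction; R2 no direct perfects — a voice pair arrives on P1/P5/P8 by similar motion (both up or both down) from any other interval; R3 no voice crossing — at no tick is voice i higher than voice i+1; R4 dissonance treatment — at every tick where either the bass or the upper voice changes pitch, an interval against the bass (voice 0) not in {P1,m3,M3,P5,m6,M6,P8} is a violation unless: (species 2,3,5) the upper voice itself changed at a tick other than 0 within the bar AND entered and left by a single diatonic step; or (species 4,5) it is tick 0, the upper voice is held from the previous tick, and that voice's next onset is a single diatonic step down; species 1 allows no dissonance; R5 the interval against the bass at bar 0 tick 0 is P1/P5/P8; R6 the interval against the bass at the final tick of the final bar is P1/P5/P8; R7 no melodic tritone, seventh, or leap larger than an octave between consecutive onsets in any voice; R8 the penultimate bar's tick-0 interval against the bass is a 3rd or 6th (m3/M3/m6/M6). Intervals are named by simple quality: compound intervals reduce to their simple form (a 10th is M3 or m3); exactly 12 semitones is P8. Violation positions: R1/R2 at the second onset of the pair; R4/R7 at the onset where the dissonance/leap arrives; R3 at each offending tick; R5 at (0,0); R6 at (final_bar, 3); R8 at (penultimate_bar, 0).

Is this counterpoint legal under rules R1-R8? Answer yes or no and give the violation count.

bar 0: v0=C3 v1=C4 (P8)
bar 1: v0=E3 v1=C4 (m6)
bar 2: v0=F3 v1=F4 (P8)
bar 3: v0=D3 v1=B3 (M6)
bar 4: v0=F3 v1=A3 (M3)
bar 5: v0=A3 v1=C4 (m3)
bar 6: v0=B3 v1=G4 (m6)
bar 7: v0=D4 v1=D5 (P8)
bar 8: v0=C4 v1=E4 (M3)
bar 9: v0=D3 v1=B3 (M6)
bar 10: v0=C3 v1=C4 (P8)
  R2 @ bar2.0: E3/B3 P5 -> F3/F4 P8 similar
  R7 @ bar2.0: B3->F4 leap 6st
  R7 @ bar3.0: F4->B3 leap 6st
  R7 @ bar3.2: B3->F3 leap 6st
  R1 @ bar7.0: B3/B4 P8 -> D4/D5 P8 similar
  R7 @ bar7.3: B4->F4 leap 6st
  R7 @ bar9.0: C4->D3 leap 10st

No (7 violations)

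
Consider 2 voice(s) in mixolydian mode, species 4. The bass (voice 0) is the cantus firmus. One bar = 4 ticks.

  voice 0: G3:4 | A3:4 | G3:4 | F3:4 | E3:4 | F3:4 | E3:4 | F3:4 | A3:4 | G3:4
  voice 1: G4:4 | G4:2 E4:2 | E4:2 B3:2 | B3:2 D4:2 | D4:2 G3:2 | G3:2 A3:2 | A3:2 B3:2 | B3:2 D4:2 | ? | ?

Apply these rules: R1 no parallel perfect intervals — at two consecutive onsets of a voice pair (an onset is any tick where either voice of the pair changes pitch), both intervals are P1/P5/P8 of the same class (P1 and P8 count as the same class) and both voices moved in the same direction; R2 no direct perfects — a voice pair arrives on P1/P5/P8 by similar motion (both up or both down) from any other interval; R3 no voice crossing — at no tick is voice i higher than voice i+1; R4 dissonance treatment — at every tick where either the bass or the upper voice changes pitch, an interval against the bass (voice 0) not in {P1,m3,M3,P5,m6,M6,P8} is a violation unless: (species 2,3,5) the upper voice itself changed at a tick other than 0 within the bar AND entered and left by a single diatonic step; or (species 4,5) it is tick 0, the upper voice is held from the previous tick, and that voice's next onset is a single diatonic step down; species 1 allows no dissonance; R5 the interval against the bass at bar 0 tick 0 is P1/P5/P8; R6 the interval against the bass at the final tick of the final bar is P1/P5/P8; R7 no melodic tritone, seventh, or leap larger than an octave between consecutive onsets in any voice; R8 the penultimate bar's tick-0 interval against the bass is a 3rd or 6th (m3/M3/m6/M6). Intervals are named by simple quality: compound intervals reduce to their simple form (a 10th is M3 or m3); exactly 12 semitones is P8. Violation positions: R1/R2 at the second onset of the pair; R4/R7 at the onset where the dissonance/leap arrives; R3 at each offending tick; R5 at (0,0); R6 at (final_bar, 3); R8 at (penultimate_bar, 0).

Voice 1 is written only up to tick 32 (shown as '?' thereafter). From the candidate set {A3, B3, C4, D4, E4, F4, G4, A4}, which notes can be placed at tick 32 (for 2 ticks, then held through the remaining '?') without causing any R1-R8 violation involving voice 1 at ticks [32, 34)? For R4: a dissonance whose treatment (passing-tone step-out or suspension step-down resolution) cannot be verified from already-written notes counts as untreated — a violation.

A3: violates R8
B3: violates R4,R8
C4: legal
D4: violates R4,R8
E4: violates R2,R8
F4: legal
G4: violates R4,R8
A4: violates R2,R8

{C4, F4}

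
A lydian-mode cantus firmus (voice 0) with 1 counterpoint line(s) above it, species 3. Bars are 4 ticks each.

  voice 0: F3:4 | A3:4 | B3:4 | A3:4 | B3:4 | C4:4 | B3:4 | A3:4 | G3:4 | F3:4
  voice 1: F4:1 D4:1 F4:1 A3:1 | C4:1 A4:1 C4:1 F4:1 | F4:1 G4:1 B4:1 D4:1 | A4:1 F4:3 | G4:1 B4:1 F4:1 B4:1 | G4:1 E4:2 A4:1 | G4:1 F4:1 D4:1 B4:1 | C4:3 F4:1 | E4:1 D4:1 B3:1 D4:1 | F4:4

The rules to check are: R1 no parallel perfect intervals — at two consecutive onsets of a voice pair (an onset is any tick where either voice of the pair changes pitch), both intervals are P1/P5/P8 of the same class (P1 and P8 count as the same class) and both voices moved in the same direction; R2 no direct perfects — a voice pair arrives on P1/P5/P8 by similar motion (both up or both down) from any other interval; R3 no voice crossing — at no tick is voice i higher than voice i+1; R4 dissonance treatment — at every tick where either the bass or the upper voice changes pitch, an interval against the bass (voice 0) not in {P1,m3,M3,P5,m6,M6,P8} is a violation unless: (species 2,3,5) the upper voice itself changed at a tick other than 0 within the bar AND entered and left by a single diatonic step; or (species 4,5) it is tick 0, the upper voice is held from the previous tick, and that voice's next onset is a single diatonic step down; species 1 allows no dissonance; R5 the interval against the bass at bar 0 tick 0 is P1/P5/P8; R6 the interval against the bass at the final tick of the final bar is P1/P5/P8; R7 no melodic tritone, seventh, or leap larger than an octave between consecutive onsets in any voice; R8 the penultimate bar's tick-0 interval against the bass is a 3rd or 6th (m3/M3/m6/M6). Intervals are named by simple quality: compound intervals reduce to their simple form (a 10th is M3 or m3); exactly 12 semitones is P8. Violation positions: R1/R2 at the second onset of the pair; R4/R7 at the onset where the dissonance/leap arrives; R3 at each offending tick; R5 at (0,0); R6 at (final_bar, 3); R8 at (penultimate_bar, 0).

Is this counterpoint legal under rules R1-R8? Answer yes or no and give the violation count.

No (6 violations)

bar 0: v0=F3 v1=F4 (P8)
bar 1: v0=A3 v1=C4 (m3)
bar 2: v0=B3 v1=F4 (TT)
bar 3: v0=A3 v1=A4 (P8)
bar 4: v0=B3 v1=G4 (m6)
bar 5: v0=C4 v1=G4 (P5)
bar 6: v0=B3 v1=G4 (m6)
bar 7: v0=A3 v1=C4 (m3)
bar 8: v0=G3 v1=E4 (M6)
bar 9: v0=F3 v1=F4 (P8)
  R4 @ bar2.0: B3/F4 TT untreated
  R4 @ bar4.2: B3/F4 TT untreated
  R7 @ bar4.2: B4->F4 leap 6st
  R7 @ bar4.3: F4->B4 leap 6st
  R4 @ bar6.1: B3/F4 TT untreated
  R7 @ bar7.0: B4->C4 leap 11st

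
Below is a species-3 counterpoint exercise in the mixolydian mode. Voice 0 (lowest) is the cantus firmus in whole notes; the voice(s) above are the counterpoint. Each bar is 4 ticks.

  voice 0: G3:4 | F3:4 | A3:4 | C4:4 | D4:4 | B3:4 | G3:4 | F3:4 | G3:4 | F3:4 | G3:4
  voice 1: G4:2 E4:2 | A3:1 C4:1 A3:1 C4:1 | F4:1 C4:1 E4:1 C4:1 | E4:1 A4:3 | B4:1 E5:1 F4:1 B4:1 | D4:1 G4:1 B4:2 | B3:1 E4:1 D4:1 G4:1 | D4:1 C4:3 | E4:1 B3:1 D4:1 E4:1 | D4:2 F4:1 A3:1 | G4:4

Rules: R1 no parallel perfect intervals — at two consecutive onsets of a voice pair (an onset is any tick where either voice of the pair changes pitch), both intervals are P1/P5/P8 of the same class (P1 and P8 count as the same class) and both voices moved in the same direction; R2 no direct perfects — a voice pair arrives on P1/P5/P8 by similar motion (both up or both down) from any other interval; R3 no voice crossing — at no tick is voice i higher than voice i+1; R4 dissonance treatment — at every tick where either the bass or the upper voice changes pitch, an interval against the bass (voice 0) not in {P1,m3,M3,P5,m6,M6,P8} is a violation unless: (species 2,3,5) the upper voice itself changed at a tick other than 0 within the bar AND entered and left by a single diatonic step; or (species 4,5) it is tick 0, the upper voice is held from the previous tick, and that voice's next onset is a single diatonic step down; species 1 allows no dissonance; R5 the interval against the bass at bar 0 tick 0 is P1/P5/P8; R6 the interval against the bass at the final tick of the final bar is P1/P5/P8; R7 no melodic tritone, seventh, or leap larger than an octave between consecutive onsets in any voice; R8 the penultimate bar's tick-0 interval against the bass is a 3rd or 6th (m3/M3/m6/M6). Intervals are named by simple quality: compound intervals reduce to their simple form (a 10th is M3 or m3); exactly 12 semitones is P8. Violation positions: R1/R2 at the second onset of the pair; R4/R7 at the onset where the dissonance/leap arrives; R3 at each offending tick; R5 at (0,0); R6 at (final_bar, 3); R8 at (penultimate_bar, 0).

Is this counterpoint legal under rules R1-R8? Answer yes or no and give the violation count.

bar 0: v0=G3 v1=G4 (P8)
bar 1: v0=F3 v1=A3 (M3)
bar 2: v0=A3 v1=F4 (m6)
bar 3: v0=C4 v1=E4 (M3)
bar 4: v0=D4 v1=B4 (M6)
bar 5: v0=B3 v1=D4 (m3)
bar 6: v0=G3 v1=B3 (M3)
bar 7: v0=F3 v1=D4 (M6)
bar 8: v0=G3 v1=E4 (M6)
bar 9: v0=F3 v1=D4 (M6)
bar 10: v0=G3 v1=G4 (P8)
  R4 @ bar4.1: D4/E5 M2 untreated
  R7 @ bar4.2: E5->F4 leap 11st
  R7 @ bar4.3: F4->B4 leap 6st
  R2 @ bar10.0: F3/A3 M3 -> G3/G4 P8 similar
  R7 @ bar10.0: A3->G4 leap 10st

No (5 violations)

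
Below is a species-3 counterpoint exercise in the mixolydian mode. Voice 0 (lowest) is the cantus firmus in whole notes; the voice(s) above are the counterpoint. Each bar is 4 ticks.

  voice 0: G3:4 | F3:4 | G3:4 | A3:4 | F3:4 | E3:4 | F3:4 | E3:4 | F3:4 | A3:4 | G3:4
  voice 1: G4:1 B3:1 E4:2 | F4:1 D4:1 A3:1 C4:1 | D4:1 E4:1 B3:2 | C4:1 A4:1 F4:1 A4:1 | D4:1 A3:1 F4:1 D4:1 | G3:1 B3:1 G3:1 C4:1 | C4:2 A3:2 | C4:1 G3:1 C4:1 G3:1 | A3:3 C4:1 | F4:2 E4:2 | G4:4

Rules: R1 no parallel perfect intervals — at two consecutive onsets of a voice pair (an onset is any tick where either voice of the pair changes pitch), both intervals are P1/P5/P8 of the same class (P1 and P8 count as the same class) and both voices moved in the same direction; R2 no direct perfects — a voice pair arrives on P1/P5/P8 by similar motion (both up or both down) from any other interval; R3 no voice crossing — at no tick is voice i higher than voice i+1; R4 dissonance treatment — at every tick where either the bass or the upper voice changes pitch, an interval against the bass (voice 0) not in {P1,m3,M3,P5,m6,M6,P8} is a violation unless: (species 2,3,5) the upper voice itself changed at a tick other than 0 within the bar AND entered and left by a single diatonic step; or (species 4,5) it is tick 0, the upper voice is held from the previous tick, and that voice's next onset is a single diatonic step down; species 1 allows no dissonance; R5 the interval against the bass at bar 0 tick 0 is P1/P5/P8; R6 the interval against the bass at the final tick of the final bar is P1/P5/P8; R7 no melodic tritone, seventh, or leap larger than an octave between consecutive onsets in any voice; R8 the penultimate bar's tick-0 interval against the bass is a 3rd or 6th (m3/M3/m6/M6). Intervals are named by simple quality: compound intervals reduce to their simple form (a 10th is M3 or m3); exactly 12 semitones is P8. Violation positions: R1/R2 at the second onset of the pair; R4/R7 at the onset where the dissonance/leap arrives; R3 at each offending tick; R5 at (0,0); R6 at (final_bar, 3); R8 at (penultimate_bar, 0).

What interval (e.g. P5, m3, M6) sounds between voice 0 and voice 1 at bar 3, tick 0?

m3

voice 0=A3 voice 1=C4 -> m3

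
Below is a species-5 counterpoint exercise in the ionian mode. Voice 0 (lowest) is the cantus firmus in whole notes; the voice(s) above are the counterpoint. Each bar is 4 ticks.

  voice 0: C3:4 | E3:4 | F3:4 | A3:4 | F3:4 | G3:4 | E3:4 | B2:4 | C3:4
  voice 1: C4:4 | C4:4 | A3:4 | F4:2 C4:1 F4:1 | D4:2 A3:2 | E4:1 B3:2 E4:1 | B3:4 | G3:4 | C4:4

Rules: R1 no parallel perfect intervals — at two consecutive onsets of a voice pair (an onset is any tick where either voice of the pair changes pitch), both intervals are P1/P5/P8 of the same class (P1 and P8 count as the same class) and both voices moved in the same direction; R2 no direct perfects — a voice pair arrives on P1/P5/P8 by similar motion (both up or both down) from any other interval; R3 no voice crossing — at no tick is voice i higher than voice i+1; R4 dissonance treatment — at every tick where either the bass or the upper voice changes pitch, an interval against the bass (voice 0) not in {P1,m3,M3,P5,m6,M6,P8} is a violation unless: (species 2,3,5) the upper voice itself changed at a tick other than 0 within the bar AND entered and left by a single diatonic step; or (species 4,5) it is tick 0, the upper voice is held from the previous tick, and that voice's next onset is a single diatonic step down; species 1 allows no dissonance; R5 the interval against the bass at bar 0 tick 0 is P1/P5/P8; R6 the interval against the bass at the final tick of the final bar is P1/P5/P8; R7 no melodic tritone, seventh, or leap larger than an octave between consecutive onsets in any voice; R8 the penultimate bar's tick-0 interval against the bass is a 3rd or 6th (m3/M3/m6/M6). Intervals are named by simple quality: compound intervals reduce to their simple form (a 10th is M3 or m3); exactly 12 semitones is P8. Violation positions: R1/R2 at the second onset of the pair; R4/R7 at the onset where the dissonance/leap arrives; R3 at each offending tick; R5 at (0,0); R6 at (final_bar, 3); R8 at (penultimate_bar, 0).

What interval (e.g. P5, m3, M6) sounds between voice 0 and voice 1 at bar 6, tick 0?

P5

voice 0=E3 voice 1=B3 -> P5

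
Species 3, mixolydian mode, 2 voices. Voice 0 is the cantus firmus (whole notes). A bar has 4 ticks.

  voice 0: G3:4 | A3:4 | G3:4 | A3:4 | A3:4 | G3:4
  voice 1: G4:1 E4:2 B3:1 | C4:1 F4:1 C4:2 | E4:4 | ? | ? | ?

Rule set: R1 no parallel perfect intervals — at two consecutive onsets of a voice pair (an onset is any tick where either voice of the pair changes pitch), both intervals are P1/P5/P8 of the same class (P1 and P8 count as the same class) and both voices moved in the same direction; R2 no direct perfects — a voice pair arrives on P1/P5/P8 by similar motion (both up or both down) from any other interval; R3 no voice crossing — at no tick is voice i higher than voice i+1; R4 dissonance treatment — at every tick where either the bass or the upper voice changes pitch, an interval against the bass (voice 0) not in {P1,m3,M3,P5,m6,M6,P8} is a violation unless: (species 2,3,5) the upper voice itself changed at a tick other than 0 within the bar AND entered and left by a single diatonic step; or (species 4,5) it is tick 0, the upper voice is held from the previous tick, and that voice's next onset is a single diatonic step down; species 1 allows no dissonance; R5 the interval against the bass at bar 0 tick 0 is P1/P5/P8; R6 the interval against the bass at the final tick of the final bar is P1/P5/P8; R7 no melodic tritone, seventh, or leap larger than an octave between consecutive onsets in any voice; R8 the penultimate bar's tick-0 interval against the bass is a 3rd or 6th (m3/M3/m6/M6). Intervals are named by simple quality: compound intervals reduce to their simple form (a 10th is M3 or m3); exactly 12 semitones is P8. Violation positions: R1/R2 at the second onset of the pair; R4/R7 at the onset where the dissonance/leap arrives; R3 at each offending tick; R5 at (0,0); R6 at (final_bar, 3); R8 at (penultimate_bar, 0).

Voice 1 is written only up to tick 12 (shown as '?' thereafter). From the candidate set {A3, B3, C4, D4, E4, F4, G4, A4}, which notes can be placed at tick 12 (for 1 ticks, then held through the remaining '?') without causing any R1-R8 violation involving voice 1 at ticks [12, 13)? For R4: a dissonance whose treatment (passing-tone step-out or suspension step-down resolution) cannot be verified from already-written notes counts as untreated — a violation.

A3: legal
B3: violates R4
C4: legal
D4: violates R4
E4: legal
F4: legal
G4: violates R4
A4: violates R2

{A3, C4, E4, F4}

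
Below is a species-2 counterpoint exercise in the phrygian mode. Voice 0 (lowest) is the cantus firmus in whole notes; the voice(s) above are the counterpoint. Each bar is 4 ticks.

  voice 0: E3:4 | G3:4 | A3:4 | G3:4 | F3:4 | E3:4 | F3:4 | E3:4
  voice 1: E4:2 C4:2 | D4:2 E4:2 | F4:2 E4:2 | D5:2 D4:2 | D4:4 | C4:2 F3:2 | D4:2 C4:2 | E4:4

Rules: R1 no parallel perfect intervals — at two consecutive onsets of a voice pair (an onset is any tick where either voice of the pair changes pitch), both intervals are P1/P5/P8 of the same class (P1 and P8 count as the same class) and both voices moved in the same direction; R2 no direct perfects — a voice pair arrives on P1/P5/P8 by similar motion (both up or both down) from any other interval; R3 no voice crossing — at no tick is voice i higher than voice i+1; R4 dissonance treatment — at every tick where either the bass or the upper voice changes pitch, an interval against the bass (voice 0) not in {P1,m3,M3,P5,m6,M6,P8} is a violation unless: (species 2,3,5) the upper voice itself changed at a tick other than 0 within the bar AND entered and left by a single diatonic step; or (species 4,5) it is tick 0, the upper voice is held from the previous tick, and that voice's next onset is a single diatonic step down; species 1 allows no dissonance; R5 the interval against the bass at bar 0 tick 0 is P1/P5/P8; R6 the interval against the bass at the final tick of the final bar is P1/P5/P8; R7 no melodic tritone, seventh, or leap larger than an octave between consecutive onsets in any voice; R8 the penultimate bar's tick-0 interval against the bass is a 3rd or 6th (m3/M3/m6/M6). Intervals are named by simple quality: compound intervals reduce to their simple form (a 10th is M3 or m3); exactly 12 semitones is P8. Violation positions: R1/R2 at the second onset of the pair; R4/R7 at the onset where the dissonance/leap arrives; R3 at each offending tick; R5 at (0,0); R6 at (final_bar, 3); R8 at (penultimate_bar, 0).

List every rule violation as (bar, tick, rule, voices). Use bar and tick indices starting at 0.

bar 0: v0=E3 v1=E4 downbeat P8
bar 1: v0=G3 v1=D4 downbeat P5
bar 2: v0=A3 v1=F4 downbeat m6
bar 3: v0=G3 v1=D5 downbeat P5
bar 4: v0=F3 v1=D4 downbeat M6
bar 5: v0=E3 v1=C4 downbeat m6
bar 6: v0=F3 v1=D4 downbeat M6
bar 7: v0=E3 v1=E4 downbeat P8
  -> R2 @ bar 1 tick 0 v(0, 1): E3/C4 m6 -> G3/D4 P5 similar
  -> R7 @ bar 3 tick 0 v(1,): E4->D5 leap 10st
  -> R4 @ bar 5 tick 2 v(0, 1): E3/F3 m2 untreated

(1, 0, R2, (0, 1))
(3, 0, R7, (1,))
(5, 2, R4, (0, 1))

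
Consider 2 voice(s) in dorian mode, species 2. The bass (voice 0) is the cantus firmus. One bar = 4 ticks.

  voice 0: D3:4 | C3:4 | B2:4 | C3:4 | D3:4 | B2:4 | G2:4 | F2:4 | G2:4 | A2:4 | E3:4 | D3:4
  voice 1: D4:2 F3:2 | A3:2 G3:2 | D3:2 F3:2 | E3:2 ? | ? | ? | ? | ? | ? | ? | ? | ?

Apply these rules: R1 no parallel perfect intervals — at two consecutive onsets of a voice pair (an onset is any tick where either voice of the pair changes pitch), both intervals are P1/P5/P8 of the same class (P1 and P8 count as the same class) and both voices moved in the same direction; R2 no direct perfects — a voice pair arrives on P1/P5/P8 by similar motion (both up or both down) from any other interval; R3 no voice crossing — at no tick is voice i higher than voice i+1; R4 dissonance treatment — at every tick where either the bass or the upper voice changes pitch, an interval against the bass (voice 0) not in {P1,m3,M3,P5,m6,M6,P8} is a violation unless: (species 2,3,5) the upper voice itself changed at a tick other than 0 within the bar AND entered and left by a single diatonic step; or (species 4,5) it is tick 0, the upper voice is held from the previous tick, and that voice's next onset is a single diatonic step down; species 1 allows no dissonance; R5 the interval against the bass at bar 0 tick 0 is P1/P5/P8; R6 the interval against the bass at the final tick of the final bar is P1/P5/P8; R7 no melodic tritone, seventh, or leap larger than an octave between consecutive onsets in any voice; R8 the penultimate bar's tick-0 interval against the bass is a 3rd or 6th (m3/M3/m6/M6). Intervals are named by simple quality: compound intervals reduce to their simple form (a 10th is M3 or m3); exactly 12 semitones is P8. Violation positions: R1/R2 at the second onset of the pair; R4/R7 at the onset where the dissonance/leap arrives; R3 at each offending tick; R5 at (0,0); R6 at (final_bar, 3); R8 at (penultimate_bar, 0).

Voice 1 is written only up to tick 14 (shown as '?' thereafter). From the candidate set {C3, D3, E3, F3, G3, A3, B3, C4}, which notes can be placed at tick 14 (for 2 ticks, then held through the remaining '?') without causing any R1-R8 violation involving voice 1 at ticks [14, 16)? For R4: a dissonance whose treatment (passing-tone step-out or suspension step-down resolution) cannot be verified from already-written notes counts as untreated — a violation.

{A3, C3, C4, E3, G3}

C3: legal
D3: violates R4
E3: legal
F3: violates R4
G3: legal
A3: legal
B3: violates R4
C4: legal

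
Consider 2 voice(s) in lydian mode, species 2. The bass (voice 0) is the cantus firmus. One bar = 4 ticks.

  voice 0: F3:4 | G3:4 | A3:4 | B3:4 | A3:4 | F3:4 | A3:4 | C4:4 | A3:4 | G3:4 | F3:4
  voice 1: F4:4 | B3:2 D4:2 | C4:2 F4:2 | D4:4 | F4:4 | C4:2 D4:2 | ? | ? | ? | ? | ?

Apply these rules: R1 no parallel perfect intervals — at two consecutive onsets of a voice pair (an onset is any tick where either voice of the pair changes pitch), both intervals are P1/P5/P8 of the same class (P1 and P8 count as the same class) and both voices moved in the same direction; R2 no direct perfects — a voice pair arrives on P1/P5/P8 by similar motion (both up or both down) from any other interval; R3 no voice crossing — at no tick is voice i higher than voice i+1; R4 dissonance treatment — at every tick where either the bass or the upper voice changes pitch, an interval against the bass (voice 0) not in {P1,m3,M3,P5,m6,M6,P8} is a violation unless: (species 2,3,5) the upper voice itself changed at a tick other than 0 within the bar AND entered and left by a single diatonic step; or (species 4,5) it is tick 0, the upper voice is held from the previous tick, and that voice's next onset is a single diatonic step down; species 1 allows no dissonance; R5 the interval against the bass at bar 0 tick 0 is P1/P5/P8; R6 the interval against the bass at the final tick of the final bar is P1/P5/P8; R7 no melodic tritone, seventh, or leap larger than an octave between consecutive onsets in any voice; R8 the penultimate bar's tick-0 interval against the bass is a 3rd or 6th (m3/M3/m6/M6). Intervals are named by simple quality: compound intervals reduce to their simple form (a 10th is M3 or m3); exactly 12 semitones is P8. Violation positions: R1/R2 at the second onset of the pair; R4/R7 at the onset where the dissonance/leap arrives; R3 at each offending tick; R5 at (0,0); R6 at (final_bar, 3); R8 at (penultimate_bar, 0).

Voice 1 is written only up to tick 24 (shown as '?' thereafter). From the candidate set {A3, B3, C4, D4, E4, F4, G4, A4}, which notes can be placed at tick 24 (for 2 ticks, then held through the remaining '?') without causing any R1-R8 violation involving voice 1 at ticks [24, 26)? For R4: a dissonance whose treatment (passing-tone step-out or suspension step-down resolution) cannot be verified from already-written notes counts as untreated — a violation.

{A3, C4, F4}

A3: legal
B3: violates R4
C4: legal
D4: violates R4
E4: violates R2
F4: legal
G4: violates R4
A4: violates R2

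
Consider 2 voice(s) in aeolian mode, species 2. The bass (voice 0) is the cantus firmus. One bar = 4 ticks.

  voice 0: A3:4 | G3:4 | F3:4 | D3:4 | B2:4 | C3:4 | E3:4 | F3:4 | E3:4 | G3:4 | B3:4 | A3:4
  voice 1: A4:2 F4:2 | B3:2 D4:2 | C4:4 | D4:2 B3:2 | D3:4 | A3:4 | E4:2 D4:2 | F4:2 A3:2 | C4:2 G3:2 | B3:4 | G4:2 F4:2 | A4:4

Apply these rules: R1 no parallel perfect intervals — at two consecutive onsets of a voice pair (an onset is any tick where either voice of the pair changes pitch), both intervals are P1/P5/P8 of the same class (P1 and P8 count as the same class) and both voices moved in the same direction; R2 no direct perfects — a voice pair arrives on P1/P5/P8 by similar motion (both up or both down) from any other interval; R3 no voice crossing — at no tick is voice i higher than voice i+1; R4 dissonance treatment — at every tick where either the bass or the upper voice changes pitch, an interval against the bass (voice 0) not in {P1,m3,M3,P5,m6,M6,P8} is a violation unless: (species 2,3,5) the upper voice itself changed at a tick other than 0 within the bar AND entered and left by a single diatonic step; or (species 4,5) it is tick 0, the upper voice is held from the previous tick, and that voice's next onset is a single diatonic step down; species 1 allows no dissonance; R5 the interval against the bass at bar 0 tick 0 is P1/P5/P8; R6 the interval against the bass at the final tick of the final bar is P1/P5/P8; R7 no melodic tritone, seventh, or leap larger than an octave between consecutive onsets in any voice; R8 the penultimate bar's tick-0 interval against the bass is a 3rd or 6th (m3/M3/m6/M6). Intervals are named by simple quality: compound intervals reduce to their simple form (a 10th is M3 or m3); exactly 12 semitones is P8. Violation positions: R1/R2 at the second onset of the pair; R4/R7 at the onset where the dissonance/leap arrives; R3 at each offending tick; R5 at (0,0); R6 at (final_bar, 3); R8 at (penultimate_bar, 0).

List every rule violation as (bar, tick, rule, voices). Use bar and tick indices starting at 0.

bar 0: v0=A3 v1=A4 downbeat P8
bar 1: v0=G3 v1=B3 downbeat M3
bar 2: v0=F3 v1=C4 downbeat P5
bar 3: v0=D3 v1=D4 downbeat P8
bar 4: v0=B2 v1=D3 downbeat m3
bar 5: v0=C3 v1=A3 downbeat M6
bar 6: v0=E3 v1=E4 downbeat P8
bar 7: v0=F3 v1=F4 downbeat P8
bar 8: v0=E3 v1=C4 downbeat m6
bar 9: v0=G3 v1=B3 downbeat M3
bar 10: v0=B3 v1=G4 downbeat m6
bar 11: v0=A3 v1=A4 downbeat P8
  -> R7 @ bar 1 tick 0 v(1,): F4->B3 leap 6st
  -> R1 @ bar 2 tick 0 v(0, 1): G3/D4 P5 -> F3/C4 P5 similar
  -> R2 @ bar 6 tick 0 v(0, 1): C3/A3 M6 -> E3/E4 P8 similar
  -> R4 @ bar 6 tick 2 v(0, 1): E3/D4 m7 untreated
  -> R2 @ bar 7 tick 0 v(0, 1): E3/D4 m7 -> F3/F4 P8 similar
  -> R4 @ bar 10 tick 2 v(0, 1): B3/F4 TT untreated

(1, 0, R7, (1,))
(2, 0, R1, (0, 1))
(6, 0, R2, (0, 1))
(6, 2, R4, (0, 1))
(7, 0, R2, (0, 1))
(10, 2, R4, (0, 1))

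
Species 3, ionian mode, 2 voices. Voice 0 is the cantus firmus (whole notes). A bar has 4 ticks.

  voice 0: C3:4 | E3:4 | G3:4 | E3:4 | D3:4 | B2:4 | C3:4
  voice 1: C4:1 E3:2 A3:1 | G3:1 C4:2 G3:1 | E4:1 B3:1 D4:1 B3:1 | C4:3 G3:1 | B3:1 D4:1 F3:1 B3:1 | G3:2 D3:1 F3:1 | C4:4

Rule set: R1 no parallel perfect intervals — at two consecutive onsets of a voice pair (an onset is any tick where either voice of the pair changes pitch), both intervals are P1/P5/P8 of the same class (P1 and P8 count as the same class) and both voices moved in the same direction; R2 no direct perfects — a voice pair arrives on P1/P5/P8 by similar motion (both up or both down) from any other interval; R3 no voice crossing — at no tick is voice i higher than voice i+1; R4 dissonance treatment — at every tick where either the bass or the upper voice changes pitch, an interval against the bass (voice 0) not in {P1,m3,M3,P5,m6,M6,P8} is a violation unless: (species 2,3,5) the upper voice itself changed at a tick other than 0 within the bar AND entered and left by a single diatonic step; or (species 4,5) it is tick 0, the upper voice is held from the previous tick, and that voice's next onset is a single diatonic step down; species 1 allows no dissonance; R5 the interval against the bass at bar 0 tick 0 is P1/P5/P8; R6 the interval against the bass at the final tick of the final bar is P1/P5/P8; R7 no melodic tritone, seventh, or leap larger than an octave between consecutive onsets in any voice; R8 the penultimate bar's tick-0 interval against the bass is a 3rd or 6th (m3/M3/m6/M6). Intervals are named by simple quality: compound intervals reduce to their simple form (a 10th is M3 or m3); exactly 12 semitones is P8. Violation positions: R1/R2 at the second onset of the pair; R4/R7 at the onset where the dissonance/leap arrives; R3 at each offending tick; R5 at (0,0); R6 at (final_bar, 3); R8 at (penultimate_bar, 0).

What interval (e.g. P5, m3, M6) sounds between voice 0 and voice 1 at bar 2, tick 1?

M3

voice 0=G3 voice 1=B3 -> M3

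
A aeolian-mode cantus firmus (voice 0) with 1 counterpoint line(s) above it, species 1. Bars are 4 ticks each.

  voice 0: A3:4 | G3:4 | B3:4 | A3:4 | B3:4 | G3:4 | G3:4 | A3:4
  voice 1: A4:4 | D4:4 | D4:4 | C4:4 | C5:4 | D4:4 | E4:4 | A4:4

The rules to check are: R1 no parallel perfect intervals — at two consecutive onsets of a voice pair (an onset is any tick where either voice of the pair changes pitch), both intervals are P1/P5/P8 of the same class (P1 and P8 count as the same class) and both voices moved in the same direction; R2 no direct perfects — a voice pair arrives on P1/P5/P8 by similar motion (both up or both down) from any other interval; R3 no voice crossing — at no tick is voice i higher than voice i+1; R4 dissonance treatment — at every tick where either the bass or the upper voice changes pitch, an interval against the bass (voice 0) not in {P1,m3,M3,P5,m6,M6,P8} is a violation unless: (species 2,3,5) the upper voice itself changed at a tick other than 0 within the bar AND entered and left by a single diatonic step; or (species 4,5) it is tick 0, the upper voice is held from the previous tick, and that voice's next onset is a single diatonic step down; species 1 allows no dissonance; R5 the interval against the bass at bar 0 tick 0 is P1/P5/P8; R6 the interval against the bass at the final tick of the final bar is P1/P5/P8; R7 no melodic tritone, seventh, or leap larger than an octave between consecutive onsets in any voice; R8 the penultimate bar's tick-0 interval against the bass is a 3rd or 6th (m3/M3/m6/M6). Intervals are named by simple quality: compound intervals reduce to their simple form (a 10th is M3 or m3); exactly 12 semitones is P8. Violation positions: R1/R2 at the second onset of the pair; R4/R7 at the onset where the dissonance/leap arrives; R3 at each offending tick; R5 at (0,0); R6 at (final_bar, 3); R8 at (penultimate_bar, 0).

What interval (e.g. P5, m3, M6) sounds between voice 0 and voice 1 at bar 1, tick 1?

voice 0=G3 voice 1=D4 -> P5

P5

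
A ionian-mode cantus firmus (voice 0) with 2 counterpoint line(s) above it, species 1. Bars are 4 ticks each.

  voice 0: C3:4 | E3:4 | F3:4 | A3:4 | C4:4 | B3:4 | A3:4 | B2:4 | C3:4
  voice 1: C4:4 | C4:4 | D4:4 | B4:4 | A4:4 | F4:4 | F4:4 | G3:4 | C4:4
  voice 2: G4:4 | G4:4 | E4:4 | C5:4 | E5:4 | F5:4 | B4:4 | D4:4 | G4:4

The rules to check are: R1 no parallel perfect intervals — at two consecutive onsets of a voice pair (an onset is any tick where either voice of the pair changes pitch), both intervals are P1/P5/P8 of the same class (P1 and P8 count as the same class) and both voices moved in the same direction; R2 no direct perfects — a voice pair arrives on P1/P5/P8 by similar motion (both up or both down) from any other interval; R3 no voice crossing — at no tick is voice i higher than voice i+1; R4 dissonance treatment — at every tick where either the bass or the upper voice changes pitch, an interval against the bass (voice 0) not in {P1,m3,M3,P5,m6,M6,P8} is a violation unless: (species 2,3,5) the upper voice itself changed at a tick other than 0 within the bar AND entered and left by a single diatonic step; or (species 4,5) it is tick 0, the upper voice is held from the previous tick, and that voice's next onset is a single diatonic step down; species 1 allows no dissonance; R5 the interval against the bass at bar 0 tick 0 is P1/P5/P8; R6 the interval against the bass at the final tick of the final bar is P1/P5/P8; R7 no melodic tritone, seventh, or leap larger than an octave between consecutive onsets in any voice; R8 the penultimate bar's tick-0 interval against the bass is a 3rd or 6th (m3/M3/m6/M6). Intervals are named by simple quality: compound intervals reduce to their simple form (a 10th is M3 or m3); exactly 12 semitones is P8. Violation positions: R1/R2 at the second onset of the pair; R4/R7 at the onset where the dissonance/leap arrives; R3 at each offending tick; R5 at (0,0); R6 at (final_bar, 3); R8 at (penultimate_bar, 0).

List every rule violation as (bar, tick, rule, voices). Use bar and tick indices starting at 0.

(2, 0, R4, (0, 2))
(3, 0, R4, (0, 1))
(5, 0, R4, (0, 1))
(5, 0, R4, (0, 2))
(6, 0, R4, (0, 2))
(6, 0, R7, (2,))
(7, 0, R2, (1, 2))
(7, 0, R7, (0,))
(7, 0, R7, (1,))
(8, 0, R1, (1, 2))
(8, 0, R2, (0, 1))
(8, 0, R2, (0, 2))

bar 0: v0=C3 v1=C4 v2=G4 downbeat P5
bar 1: v0=E3 v1=C4 v2=G4 downbeat m3
bar 2: v0=F3 v1=D4 v2=E4 downbeat M7
bar 3: v0=A3 v1=B4 v2=C5 downbeat m3
bar 4: v0=C4 v1=A4 v2=E5 downbeat M3
bar 5: v0=B3 v1=F4 v2=F5 downbeat TT
bar 6: v0=A3 v1=F4 v2=B4 downbeat M2
bar 7: v0=B2 v1=G3 v2=D4 downbeat m3
bar 8: v0=C3 v1=C4 v2=G4 downbeat P5
  -> R4 @ bar 2 tick 0 v(0, 2): F3/E4 M7 untreated
  -> R4 @ bar 3 tick 0 v(0, 1): A3/B4 M2 untreated
  -> R4 @ bar 5 tick 0 v(0, 1): B3/F4 TT untreated
  -> R4 @ bar 5 tick 0 v(0, 2): B3/F5 TT untreated
  -> R4 @ bar 6 tick 0 v(0, 2): A3/B4 M2 untreated
  -> R7 @ bar 6 tick 0 v(2,): F5->B4 leap 6st
  -> R2 @ bar 7 tick 0 v(1, 2): F4/B4 TT -> G3/D4 P5 similar
  -> R7 @ bar 7 tick 0 v(0,): A3->B2 leap 10st
  -> R7 @ bar 7 tick 0 v(1,): F4->G3 leap 10st
  -> R1 @ bar 8 tick 0 v(1, 2): G3/D4 P5 -> C4/G4 P5 similar
  -> R2 @ bar 8 tick 0 v(0, 1): B2/G3 m6 -> C3/C4 P8 similar
  -> R2 @ bar 8 tick 0 v(0, 2): B2/D4 m3 -> C3/G4 P5 similar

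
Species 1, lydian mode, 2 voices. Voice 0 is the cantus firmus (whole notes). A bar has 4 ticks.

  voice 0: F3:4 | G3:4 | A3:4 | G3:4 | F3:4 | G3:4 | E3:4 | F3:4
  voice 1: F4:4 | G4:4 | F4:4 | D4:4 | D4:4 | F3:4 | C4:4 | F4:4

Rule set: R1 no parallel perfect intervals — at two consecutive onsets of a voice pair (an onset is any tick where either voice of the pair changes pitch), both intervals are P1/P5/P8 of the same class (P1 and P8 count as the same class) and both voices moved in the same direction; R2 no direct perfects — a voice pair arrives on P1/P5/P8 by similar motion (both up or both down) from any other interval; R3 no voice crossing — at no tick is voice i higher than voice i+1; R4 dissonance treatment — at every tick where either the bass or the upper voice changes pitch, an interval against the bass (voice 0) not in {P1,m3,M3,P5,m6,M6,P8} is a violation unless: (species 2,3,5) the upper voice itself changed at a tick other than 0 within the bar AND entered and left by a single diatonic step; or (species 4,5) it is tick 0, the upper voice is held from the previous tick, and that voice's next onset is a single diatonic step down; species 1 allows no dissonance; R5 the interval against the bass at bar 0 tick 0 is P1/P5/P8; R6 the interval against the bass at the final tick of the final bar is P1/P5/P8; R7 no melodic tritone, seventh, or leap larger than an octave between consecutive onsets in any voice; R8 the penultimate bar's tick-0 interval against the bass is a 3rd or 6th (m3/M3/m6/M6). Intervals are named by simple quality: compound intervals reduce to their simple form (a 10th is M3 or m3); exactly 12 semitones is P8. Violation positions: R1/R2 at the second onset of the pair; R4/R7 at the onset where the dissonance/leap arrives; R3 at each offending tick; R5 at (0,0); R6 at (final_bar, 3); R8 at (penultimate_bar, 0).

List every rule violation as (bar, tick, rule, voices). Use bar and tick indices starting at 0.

(1, 0, R1, (0, 1))
(3, 0, R2, (0, 1))
(5, 0, R3, (0, 1))
(5, 0, R4, (0, 1))
(5, 1, R3, (0, 1))
(5, 2, R3, (0, 1))
(5, 3, R3, (0, 1))
(7, 0, R2, (0, 1))

bar 0: v0=F3 v1=F4 downbeat P8
bar 1: v0=G3 v1=G4 downbeat P8
bar 2: v0=A3 v1=F4 downbeat m6
bar 3: v0=G3 v1=D4 downbeat P5
bar 4: v0=F3 v1=D4 downbeat M6
bar 5: v0=G3 v1=F3 downbeat M2
bar 6: v0=E3 v1=C4 downbeat m6
bar 7: v0=F3 v1=F4 downbeat P8
  -> R1 @ bar 1 tick 0 v(0, 1): F3/F4 P8 -> G3/G4 P8 similar
  -> R2 @ bar 3 tick 0 v(0, 1): A3/F4 m6 -> G3/D4 P5 similar
  -> R3 @ bar 5 tick 0 v(0, 1): G3 above F3
  -> R4 @ bar 5 tick 0 v(0, 1): G3/F3 M2 untreated
  -> R3 @ bar 5 tick 1 v(0, 1): G3 above F3
  -> R3 @ bar 5 tick 2 v(0, 1): G3 above F3
  -> R3 @ bar 5 tick 3 v(0, 1): G3 above F3
  -> R2 @ bar 7 tick 0 v(0, 1): E3/C4 m6 -> F3/F4 P8 similar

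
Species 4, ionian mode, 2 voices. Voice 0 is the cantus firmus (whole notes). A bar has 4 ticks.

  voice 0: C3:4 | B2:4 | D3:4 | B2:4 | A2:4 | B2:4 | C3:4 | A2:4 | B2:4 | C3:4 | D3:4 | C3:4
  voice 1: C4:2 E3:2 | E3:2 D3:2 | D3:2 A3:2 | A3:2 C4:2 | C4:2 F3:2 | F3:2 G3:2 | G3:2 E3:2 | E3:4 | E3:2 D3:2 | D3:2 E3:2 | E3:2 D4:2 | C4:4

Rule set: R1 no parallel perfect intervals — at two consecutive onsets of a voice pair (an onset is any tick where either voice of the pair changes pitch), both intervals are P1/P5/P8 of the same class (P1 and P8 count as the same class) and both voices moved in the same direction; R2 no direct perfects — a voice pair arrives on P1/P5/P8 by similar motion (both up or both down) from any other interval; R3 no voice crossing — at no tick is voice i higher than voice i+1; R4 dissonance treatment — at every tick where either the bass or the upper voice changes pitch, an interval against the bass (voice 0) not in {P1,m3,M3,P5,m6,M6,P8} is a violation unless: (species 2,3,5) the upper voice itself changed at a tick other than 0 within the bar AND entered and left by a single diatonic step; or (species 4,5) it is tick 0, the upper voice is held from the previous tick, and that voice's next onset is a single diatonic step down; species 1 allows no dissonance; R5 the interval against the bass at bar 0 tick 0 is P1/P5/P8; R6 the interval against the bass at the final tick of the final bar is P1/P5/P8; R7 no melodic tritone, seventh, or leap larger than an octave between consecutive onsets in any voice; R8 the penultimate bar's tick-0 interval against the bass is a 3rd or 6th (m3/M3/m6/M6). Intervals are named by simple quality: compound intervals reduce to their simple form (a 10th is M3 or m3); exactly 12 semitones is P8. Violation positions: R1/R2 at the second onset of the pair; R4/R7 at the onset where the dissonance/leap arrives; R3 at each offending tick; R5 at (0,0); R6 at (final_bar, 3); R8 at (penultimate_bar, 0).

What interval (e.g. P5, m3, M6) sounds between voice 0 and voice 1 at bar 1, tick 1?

voice 0=B2 voice 1=E3 -> P4

P4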